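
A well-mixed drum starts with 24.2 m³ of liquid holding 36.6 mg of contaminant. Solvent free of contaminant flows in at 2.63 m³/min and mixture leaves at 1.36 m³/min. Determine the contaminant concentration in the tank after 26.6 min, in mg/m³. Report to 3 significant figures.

Total volume: dV/dt = Q_in − Q_out = 1.2700 m³/min, so V(t) = 24.2 + 1.2700 t and V(26.6) = 57.982 m³.
No contaminant enters, so dm/dt = −Q_out · (m/V).
dm/m = −Q_out dt/(V₀ + 1.2700 t); integrating gives ln(m/m₀) = −(Q_out/(Q_in−Q_out)) ln(V/V₀).
m = m₀ (V₀/V)^(Q_out/(Q_in−Q_out)) = 36.6 × (24.2/57.982)^(1.0709) = 14.359 mg.
C = m/V = 14.359/57.982 = 0.24764 mg/m³.

0.248 mg/m³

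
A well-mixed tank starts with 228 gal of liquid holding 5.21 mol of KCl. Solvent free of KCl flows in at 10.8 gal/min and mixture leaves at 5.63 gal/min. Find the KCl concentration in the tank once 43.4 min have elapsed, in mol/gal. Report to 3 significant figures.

0.00546 mol/gal

Let m(t) be the amount of KCl. Volume: V(t) = V₀ + (Q_in − Q_out) t = 228 + 5.1700 t; V(43.4) = 452.38 gal.
No KCl enters, so dm/dt = −Q_out · (m/V).
Separate: dm/m = −Q_out dt/V(t) ⇒ ln(m/m₀) = −(Q_out/(Q_in−Q_out)) ln(V/V₀).
m = m₀ (V₀/V)^(Q_out/(Q_in−Q_out)) = 5.21 × (228/452.38)^(1.0890) = 2.4706 mol.
C = m/V = 2.4706/452.38 = 0.0054613 mol/gal.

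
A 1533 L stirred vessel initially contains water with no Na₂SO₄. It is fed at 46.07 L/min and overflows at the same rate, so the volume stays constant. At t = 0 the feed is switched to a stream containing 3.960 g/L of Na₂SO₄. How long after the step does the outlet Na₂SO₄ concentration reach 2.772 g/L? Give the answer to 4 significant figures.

40.06 min

Species balance on the tank: V dC/dt = Q(C_in − C), so τ = V/Q = 33.2755 min.
C(t) = C_in + (C₀ − C_in) e^(−t/τ). Set C = 2.772 and solve for t:
e^(−t/τ) = (C − C_in)/(C₀ − C_in) = (2.772 − 3.960)/(0 − 3.960) = 0.300000
t = −τ ln(…) = 33.2755 × 1.20397 = 40.0627 min.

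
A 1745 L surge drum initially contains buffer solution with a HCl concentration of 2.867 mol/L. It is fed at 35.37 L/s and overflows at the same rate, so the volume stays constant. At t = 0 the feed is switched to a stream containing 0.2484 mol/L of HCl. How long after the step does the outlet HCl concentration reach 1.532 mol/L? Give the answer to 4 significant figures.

Species balance: V dC/dt = Q(C_in − C) ⇒ τ = V/Q = 49.3356 s.
C(t) = C_in + (C₀ − C_in) e^(−t/τ). Set C = 1.532 and solve for t:
e^(−t/τ) = (C − C_in)/(C₀ − C_in) = (1.532 − 0.2484)/(2.867 − 0.2484) = 0.490186
t = −τ ln(…) = 49.3356 × 0.712971 = 35.1749 s.

35.17 s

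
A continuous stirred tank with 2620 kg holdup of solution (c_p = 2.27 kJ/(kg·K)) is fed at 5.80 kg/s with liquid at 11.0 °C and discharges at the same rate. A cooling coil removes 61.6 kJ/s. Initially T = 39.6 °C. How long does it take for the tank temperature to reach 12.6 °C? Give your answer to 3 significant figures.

753 s

Heat balance on the well-mixed liquid: M c_p dT/dt = ṁ c_p (T_in − T) − 61.6.
τ = M/ṁ = 451.72 s; T_ss = T_in − Q̇/(ṁ c_p) = 6.3213 °C.
T(t) = T_ss + (T₀ − T_ss) e^(−t/τ). Set T = 12.6:
e^(−t/τ) = (12.6 − 6.3213)/(39.6 − 6.3213) = 0.18867
t = −451.72 · ln(0.18867) = 753.36 s.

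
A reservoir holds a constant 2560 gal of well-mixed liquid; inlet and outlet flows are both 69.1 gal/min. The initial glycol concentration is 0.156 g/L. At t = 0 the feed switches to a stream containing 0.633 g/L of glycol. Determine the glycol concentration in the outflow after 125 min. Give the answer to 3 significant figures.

Unsteady species balance (constant V, well mixed): V dC/dt = Q(C_in − C).
Rewrite as dC/dt + C/τ = C_in/τ, τ = V/Q = 37.048 min.
C approaches C_in exponentially: C(t) = C_in + (C₀ − C_in) e^(−t/τ).
C(125) = 0.633 + (0.156 − 0.633)·e^(−125/37.048) = 0.633 + (-0.47700)·0.034252 = 0.61666 g/L.

0.617 g/L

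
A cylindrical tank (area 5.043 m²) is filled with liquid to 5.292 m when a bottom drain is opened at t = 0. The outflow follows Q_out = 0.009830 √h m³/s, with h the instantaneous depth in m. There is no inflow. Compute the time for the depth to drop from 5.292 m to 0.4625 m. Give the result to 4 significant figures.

1663 s

Volume balance on the tank: A dh/dt = −0.009830 √h.
∫ h^(−1/2) dh = −(0.009830/A) ∫ dt, giving 2√h = 2√h₀ − (0.009830/A) t.
t = 2A(√h₀ − √h)/0.009830 = 2·5.043·(√5.292 − √0.4625)/0.009830
  = 10.0860 × (2.30043 − 0.680074) / 0.009830 = 1662.56 s.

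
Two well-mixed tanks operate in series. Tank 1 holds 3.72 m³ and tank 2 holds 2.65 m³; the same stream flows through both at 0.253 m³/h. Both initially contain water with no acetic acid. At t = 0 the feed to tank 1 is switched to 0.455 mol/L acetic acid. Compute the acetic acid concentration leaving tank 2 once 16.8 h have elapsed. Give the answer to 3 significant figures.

Species balance on tank i: dCᵢ/dt = (Cᵢ₋₁ − Cᵢ)/τᵢ with τᵢ = Vᵢ/Q.
τ₁ = 3.72/0.253 = 14.704 h; τ₂ = 2.65/0.253 = 10.474 h.
Solving the cascade with C₁(0)=C₂(0)=0 gives C₂(t) = C_in[1 − (τ₁ e^(−t/τ₁) − τ₂ e^(−t/τ₂))/(τ₁ − τ₂)].
At t = 16.8: e^(−t/τ₁) = 0.31899, e^(−t/τ₂) = 0.20111.
C₂ = 0.455·[1 − (14.704·0.31899 − 10.474·0.20111)/(4.2292)] = 0.455·0.38904 = 0.17701 mol/L.

0.177 mol/L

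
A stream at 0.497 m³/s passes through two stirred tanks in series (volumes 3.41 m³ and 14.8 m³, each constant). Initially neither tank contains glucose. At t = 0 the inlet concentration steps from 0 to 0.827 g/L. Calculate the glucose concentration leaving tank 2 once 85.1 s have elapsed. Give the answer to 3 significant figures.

Species balance on tank i: dCᵢ/dt = (Cᵢ₋₁ − Cᵢ)/τᵢ with τᵢ = Vᵢ/Q.
τ₁ = 3.41/0.497 = 6.8612 s; τ₂ = 14.8/0.497 = 29.779 s.
Solving the cascade with C₁(0)=C₂(0)=0 gives C₂(t) = C_in[1 − (τ₁ e^(−t/τ₁) − τ₂ e^(−t/τ₂))/(τ₁ − τ₂)].
At t = 85.1: e^(−t/τ₁) = 4.1057e-06, e^(−t/τ₂) = 0.057398.
C₂ = 0.827·[1 − (6.8612·4.1057e-06 − 29.779·0.057398)/(-22.918)] = 0.827·0.92542 = 0.76532 g/L.

0.765 g/L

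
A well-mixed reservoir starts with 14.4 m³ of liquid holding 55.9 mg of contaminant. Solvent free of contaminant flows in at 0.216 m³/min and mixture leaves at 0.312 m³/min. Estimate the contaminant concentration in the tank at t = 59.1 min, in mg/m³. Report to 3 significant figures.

Let m(t) be the amount of contaminant. Volume: V(t) = V₀ + (Q_in − Q_out) t = 14.4 − 0.096000 t; V(59.1) = 8.7264 m³.
No contaminant enters, so dm/dt = −Q_out · (m/V).
dm/m = −Q_out dt/(V₀ − 0.096000 t); integrating gives ln(m/m₀) = −(Q_out/(Q_in−Q_out)) ln(V/V₀).
m = m₀ (V₀/V)^(Q_out/(Q_in−Q_out)) = 55.9 × (14.4/8.7264)^(-3.2500) = 10.976 mg.
C = m/V = 10.976/8.7264 = 1.2578 mg/m³.

1.26 mg/m³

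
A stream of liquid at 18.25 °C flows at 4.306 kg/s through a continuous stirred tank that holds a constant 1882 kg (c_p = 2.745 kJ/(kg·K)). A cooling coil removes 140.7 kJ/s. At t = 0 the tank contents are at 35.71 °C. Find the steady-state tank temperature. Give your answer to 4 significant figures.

M c_p dT/dt = ṁ c_p (T_in − T) − Q̇.
At steady state dT/dt = 0 ⇒ T_ss = T_in − Q̇/(ṁ c_p) = 18.25 − 140.7/(4.306·2.745) = 6.34642 °C.

6.346 °C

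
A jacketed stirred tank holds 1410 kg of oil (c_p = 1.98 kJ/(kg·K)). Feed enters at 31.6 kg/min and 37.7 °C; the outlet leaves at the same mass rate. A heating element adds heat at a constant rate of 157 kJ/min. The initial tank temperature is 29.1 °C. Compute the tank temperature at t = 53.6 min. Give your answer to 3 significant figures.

M c_p dT/dt = ṁ c_p (T_in − T) + Q̇.
τ = M/ṁ = 44.620 min; T_ss = T_in + Q̇/(ṁ c_p) = 37.7 + 157/(31.6·1.98) = 40.209 °C.
This is linear first-order; T(t) = T_ss + (T₀ − T_ss) e^(−t/τ).
T(53.6) = 40.209 + (-11.109)·e^(−53.6/44.620) = 40.209 + (-11.109)·0.30082 = 36.867 °C.

36.9 °C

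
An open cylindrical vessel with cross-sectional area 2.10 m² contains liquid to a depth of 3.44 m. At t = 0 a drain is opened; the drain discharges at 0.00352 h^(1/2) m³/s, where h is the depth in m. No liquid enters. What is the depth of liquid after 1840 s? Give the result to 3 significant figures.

0.0977 m

A dh/dt = −Q_out = −0.00352 √h.
This is separable: 2 d(√h)/dt = −0.00352/A, so √h = √h₀ − (0.00352/(2A)) t.
√h = √3.44 − 0.00352·1840/(2·2.10) = 1.8547 − 1.5421 = 0.31263.
h = 0.31263² = 0.097737 m.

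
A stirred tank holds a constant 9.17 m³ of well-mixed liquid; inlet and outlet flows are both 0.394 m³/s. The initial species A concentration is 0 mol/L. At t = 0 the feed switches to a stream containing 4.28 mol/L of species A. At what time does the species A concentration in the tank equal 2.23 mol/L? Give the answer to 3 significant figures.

Species balance: V dC/dt = Q(C_in − C) ⇒ τ = V/Q = 23.274 s.
C(t) = C_in + (C₀ − C_in) e^(−t/τ). Set C = 2.23 and solve for t:
e^(−t/τ) = (C − C_in)/(C₀ − C_in) = (2.23 − 4.28)/(0 − 4.28) = 0.47897
t = −τ ln(…) = 23.274 × 0.73611 = 17.132 s.

17.1 s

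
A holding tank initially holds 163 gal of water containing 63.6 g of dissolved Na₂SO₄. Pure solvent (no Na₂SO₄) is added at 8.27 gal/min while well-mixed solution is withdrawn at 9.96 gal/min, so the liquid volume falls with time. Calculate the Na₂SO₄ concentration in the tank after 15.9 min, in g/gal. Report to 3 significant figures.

Let m(t) be the amount of Na₂SO₄. Volume: V(t) = V₀ + (Q_in − Q_out) t = 163 − 1.6900 t; V(15.9) = 136.13 gal.
Species balance (pure solvent in): dm/dt = −Q_out · m/V(t).
dm/m = −Q_out dt/(V₀ − 1.6900 t); integrating gives ln(m/m₀) = −(Q_out/(Q_in−Q_out)) ln(V/V₀).
m = m₀ (V₀/V)^(Q_out/(Q_in−Q_out)) = 63.6 × (163/136.13)^(-5.8935) = 21.997 g.
C = m/V = 21.997/136.13 = 0.16159 g/gal.

0.162 g/gal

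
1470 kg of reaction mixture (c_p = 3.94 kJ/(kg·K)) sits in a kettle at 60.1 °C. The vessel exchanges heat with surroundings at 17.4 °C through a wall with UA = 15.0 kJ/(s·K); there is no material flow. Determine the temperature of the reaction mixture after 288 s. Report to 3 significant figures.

37.7 °C

M c_p dT/dt = −UA(T − T_amb).
dT/dt = (T_ss − T)/τ with T_ss = T_amb = 17.400 °C, τ = M c_p/UA = 1470·3.94/15.0 = 386.12 s.
T approaches T_ss exponentially: T(t) = T_ss + (T₀ − T_ss) e^(−t/τ).
T(288) = 17.400 + (42.700)·0.47432 = 37.653 °C.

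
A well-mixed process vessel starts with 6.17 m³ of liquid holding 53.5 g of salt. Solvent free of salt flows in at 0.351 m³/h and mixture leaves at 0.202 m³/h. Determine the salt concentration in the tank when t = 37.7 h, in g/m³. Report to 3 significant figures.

1.89 g/m³

Let m(t) be the amount of salt. Volume: V(t) = V₀ + (Q_in − Q_out) t = 6.17 + 0.14900 t; V(37.7) = 11.787 m³.
Solute balance: dm/dt = 0 − Q_out C = −Q_out m/V(t).
Separate: dm/m = −Q_out dt/V(t) ⇒ ln(m/m₀) = −(Q_out/(Q_in−Q_out)) ln(V/V₀).
m = m₀ (V₀/V)^(Q_out/(Q_in−Q_out)) = 53.5 × (6.17/11.787)^(1.3557) = 22.245 g.
C = m/V = 22.245/11.787 = 1.8872 g/m³.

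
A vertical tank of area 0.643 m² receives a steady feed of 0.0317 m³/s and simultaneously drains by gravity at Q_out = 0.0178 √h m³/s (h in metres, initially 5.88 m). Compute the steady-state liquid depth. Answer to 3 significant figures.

3.17 m

Mass balance (ρ constant): A dh/dt = Q_in − 0.0178 √h. At steady state dh/dt = 0:
Q_in = 0.0178 √h_ss ⇒ √h_ss = 0.0317/0.0178 = 1.7809.
h_ss = 1.7809² = 3.1716 m. (Since h₀ = 5.88 m > h_ss, the level will fall toward this value.)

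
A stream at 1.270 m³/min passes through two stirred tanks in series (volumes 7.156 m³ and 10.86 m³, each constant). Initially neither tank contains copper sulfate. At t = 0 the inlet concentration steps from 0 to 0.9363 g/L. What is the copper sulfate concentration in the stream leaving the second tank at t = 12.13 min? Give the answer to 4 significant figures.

0.4819 g/L

Each tank obeys Vᵢ dCᵢ/dt = Q(Cᵢ₋₁ − Cᵢ), so τᵢ = Vᵢ/Q.
τ₁ = 7.156/1.270 = 5.63465 min; τ₂ = 10.86/1.270 = 8.55118 min.
Solving the cascade with C₁(0)=C₂(0)=0 gives C₂(t) = C_in[1 − (τ₁ e^(−t/τ₁) − τ₂ e^(−t/τ₂))/(τ₁ − τ₂)].
At t = 12.13: e^(−t/τ₁) = 0.116164, e^(−t/τ₂) = 0.242073.
C₂ = 0.9363·[1 − (5.63465·0.116164 − 8.55118·0.242073)/(-2.91654)] = 0.9363·0.514676 = 0.481891 g/L.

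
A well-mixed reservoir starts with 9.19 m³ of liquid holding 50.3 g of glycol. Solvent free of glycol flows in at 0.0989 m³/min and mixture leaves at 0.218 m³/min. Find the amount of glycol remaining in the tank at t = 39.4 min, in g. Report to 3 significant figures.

Total volume: dV/dt = Q_in − Q_out = -0.11910 m³/min, so V(t) = 9.19 − 0.11910 t and V(39.4) = 4.4975 m³.
Solute balance: dm/dt = 0 − Q_out C = −Q_out m/V(t).
Separate: dm/m = −Q_out dt/V(t) ⇒ ln(m/m₀) = −(Q_out/(Q_in−Q_out)) ln(V/V₀).
m = m₀ (V₀/V)^(Q_out/(Q_in−Q_out)) = 50.3 × (9.19/4.4975)^(-1.8304) = 13.599 g.

13.6 g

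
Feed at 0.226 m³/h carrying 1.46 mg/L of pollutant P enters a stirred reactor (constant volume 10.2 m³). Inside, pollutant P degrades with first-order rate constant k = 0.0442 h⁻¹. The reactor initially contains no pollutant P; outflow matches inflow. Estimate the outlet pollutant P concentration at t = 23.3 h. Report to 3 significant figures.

0.384 mg/L

V dC/dt = Q(C_in − C) − k V C.
This is linear with rate a = Q/V + k = 0.066357 h⁻¹.
C_ss = Q C_in/(Q + kV) = 0.48750 mg/L; C(t) = C_ss + (C₀ − C_ss) e^(−a t).
C(23.3) = 0.48750 + (-0.48750)·e^(−0.066357·23.3) = 0.48750 + (-0.48750)·0.21307 = 0.38363 mg/L.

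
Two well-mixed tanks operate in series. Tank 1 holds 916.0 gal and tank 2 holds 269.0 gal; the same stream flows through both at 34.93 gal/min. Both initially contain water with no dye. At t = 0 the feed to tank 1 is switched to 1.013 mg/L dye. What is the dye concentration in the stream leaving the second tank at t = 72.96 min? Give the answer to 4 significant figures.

Species balance on tank i: dCᵢ/dt = (Cᵢ₋₁ − Cᵢ)/τᵢ with τᵢ = Vᵢ/Q.
τ₁ = 916.0/34.93 = 26.2239 min; τ₂ = 269.0/34.93 = 7.70112 min.
Tank 1: C₁ = C_in(1 − e^(−t/τ₁)). Tank 2 (τ₁ ≠ τ₂): C₂ = C_in[1 − (τ₁ e^(−t/τ₁) − τ₂ e^(−t/τ₂))/(τ₁ − τ₂)].
At t = 72.96: e^(−t/τ₁) = 0.0619023, e^(−t/τ₂) = 7.68273e-05.
C₂ = 1.013·[1 − (26.2239·0.0619023 − 7.70112·7.68273e-05)/(18.5228)] = 1.013·0.912393 = 0.924254 mg/L.

0.9243 mg/L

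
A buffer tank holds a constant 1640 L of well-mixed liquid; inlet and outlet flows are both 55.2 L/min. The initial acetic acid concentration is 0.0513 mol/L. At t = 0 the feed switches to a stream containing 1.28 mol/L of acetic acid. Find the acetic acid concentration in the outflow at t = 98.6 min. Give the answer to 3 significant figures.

1.24 mol/L

Transient balance on the dissolved component: V dC/dt = Q(C_in − C).
Time constant τ = V/Q = 1640/55.2 = 29.710 min.
This is linear first-order; C(t) = C_in + (C₀ − C_in) e^(−t/τ).
C(98.6) = 1.28 + (0.0513 − 1.28)·e^(−98.6/29.710) = 1.28 + (-1.2287)·0.036199 = 1.2355 mol/L.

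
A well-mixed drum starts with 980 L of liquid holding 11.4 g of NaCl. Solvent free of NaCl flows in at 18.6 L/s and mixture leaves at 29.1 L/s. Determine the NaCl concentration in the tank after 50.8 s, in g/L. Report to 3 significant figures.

Total volume: dV/dt = Q_in − Q_out = -10.500 L/s, so V(t) = 980 − 10.500 t and V(50.8) = 446.60 L.
Species balance (pure solvent in): dm/dt = −Q_out · m/V(t).
dm/m = −Q_out dt/(V₀ − 10.500 t); integrating gives ln(m/m₀) = −(Q_out/(Q_in−Q_out)) ln(V/V₀).
m = m₀ (V₀/V)^(Q_out/(Q_in−Q_out)) = 11.4 × (980/446.60)^(-2.7714) = 1.2912 g.
C = m/V = 1.2912/446.60 = 0.0028912 g/L.

0.00289 g/L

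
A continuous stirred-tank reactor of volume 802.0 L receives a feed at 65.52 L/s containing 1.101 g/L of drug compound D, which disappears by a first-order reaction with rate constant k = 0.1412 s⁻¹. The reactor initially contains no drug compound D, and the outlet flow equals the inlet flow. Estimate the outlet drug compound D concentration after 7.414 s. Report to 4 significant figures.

Species balance: V dC/dt = Q C_in − Q C − k V C.
dC/dt = (Q/V) C_in − (Q/V + k) C; effective rate a = Q/V + k = 0.0816958 + 0.1412 = 0.222896 s⁻¹.
C_ss = Q C_in/(Q + kV) = 0.403539 g/L; C(t) = C_ss + (C₀ − C_ss) e^(−a t).
C(7.414) = 0.403539 + (-0.403539)·e^(−0.222896·7.414) = 0.403539 + (-0.403539)·0.191561 = 0.326236 g/L.

0.3262 g/L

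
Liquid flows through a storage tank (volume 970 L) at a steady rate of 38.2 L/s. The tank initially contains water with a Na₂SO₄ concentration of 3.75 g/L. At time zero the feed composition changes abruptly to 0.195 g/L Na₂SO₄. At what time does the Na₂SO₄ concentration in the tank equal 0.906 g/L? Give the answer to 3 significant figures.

40.9 s

Species balance: V dC/dt = Q(C_in − C) ⇒ τ = V/Q = 25.393 s.
C(t) = C_in + (C₀ − C_in) e^(−t/τ). Set C = 0.906 and solve for t:
e^(−t/τ) = (C − C_in)/(C₀ − C_in) = (0.906 − 0.195)/(3.75 − 0.195) = 0.20000
t = −τ ln(…) = 25.393 × 1.6094 = 40.868 s.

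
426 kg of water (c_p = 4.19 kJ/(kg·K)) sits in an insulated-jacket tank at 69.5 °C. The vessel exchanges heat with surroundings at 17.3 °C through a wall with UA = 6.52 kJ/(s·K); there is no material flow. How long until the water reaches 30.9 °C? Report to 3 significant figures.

Lumped-capacitance energy balance: M c_p dT/dt = UA(T_amb − T).
τ = M c_p/UA = 273.76 s; T_ss = T_amb = 17.300 °C.
T(t) = T_ss + (T₀ − T_ss)e^(−t/τ); set T = 30.9:
t = −τ ln[(T − T_ss)/(T₀ − T_ss)] = −273.76 · ln(0.26054) = 368.22 s.

368 s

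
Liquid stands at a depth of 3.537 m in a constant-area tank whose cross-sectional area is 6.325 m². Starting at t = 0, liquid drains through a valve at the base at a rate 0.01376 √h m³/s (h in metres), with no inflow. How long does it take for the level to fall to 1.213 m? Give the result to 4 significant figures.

716.5 s

A dh/dt = −Q_out = −0.01376 √h.
This is separable: 2 d(√h)/dt = −0.01376/A, so √h = √h₀ − (0.01376/(2A)) t.
t = 2A(√h₀ − √h)/0.01376 = 2·6.325·(√3.537 − √1.213)/0.01376
  = 12.6500 × (1.88069 − 1.10136) / 0.01376 = 716.461 s.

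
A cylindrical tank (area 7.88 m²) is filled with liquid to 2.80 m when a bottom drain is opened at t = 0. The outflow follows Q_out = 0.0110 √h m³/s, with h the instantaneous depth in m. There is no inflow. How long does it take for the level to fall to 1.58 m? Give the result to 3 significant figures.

597 s

A dh/dt = −Q_out = −0.0110 √h.
This is separable: 2 d(√h)/dt = −0.0110/A, so √h = √h₀ − (0.0110/(2A)) t.
t = 2A(√h₀ − √h)/0.0110 = 2·7.88·(√2.80 − √1.58)/0.0110
  = 15.760 × (1.6733 − 1.2570) / 0.0110 = 596.50 s.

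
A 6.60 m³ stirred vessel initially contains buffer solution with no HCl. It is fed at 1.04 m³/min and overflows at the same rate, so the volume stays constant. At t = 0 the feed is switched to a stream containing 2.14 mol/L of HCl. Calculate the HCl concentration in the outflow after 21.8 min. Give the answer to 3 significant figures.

2.07 mol/L

Unsteady species balance (constant V, well mixed): V dC/dt = Q(C_in − C).
Time constant τ = V/Q = 6.60/1.04 = 6.3462 min.
Solution: C(t) = C_in + (C₀ − C_in) e^(−t/τ).
C(21.8) = 2.14 + (0 − 2.14)·e^(−21.8/6.3462) = 2.14 + (-2.1400)·0.032221 = 2.0710 mol/L.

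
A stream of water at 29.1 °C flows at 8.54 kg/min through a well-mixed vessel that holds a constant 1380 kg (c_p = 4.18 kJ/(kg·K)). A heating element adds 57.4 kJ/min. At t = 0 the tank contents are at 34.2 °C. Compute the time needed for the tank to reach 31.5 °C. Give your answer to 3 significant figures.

M c_p dT/dt = ṁ c_p (T_in − T) + Q̇.
τ = M/ṁ = 161.59 min; T_ss = T_in + Q̇/(ṁ c_p) = 30.708 °C.
T(t) = T_ss + (T₀ − T_ss) e^(−t/τ). Set T = 31.5:
e^(−t/τ) = (31.5 − 30.708)/(34.2 − 30.708) = 0.22681
t = −161.59 · ln(0.22681) = 239.74 min.

240 min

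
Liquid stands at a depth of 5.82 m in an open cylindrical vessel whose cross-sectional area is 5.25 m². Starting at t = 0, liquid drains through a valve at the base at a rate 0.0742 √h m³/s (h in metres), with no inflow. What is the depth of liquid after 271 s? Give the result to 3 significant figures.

0.247 m

With no inflow, A dh/dt = −0.0742 √h.
∫ h^(−1/2) dh = −(0.0742/A) ∫ dt, giving 2√h = 2√h₀ − (0.0742/A) t.
√h = √5.82 − 0.0742·271/(2·5.25) = 2.4125 − 1.9151 = 0.49740.
h = 0.49740² = 0.24741 m.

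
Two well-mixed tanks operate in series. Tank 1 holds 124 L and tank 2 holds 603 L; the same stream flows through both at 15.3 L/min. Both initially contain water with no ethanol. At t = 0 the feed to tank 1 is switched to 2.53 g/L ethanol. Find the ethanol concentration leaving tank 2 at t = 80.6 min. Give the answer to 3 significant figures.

Species balance on tank i: dCᵢ/dt = (Cᵢ₋₁ − Cᵢ)/τᵢ with τᵢ = Vᵢ/Q.
τ₁ = 124/15.3 = 8.1046 min; τ₂ = 603/15.3 = 39.412 min.
Tank 1: C₁ = C_in(1 − e^(−t/τ₁)). Tank 2 (τ₁ ≠ τ₂): C₂ = C_in[1 − (τ₁ e^(−t/τ₁) − τ₂ e^(−t/τ₂))/(τ₁ − τ₂)].
At t = 80.6: e^(−t/τ₁) = 4.7967e-05, e^(−t/τ₂) = 0.12937.
C₂ = 2.53·[1 − (8.1046·4.7967e-05 − 39.412·0.12937)/(-31.307)] = 2.53·0.83715 = 2.1180 g/L.

2.12 g/L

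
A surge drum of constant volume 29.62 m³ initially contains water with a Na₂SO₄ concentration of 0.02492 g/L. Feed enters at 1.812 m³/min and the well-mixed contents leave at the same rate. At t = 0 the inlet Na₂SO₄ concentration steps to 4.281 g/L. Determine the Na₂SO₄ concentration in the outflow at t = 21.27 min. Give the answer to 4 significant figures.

Transient balance on the dissolved component: V dC/dt = Q(C_in − C).
So dC/dt = (C_in − C)/τ with τ = V/Q = 29.62/1.812 = 16.3466 min.
This is linear first-order; C(t) = C_in + (C₀ − C_in) e^(−t/τ).
C(21.27) = 4.281 + (0.02492 − 4.281)·e^(−21.27/16.3466) = 4.281 + (-4.25608)·0.272208 = 3.12246 g/L.

3.122 g/L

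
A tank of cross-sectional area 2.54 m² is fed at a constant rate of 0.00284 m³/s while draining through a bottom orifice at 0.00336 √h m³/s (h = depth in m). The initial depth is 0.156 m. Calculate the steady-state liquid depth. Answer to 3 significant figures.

0.714 m

A dh/dt = Q_in − 0.00336 √h. Steady state requires inflow = outflow:
Q_in = 0.00336 √h_ss ⇒ √h_ss = 0.00284/0.00336 = 0.84524.
h_ss = 0.84524² = 0.71443 m. (Since h₀ = 0.156 m < h_ss, the level will rise toward this value.)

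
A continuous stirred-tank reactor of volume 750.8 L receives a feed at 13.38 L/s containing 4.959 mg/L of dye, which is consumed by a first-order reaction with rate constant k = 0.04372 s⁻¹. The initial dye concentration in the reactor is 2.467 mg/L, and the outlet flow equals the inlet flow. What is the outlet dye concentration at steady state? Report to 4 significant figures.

1.436 mg/L

V dC/dt = Q(C_in − C) − k V C.
At steady state: 0 = Q C_in − (Q + kV) C_ss, so C_ss = Q C_in/(Q + kV).
C_ss = 13.38·4.959/(13.38 + 0.04372·750.8) = 66.3514/46.2050 = 1.43602 mg/L.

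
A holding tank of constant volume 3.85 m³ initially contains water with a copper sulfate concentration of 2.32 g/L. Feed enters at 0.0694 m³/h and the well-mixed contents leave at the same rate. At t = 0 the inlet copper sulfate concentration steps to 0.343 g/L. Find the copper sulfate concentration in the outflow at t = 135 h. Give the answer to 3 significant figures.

0.516 g/L

Species balance on the tank: V dC/dt = Q(C_in − C).
Time constant τ = V/Q = 3.85/0.0694 = 55.476 h.
This is linear first-order; C(t) = C_in + (C₀ − C_in) e^(−t/τ).
C(135) = 0.343 + (2.32 − 0.343)·e^(−135/55.476) = 0.343 + (1.9770)·0.087729 = 0.51644 g/L.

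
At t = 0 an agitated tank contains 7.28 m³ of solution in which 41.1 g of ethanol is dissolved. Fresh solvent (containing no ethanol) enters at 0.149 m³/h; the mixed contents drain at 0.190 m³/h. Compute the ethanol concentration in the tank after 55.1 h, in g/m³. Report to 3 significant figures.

Total volume: dV/dt = Q_in − Q_out = -0.041000 m³/h, so V(t) = 7.28 − 0.041000 t and V(55.1) = 5.0209 m³.
No ethanol enters, so dm/dt = −Q_out · (m/V).
Separate: dm/m = −Q_out dt/V(t) ⇒ ln(m/m₀) = −(Q_out/(Q_in−Q_out)) ln(V/V₀).
m = m₀ (V₀/V)^(Q_out/(Q_in−Q_out)) = 41.1 × (7.28/5.0209)^(-4.6341) = 7.3472 g.
C = m/V = 7.3472/5.0209 = 1.4633 g/m³.

1.46 g/m³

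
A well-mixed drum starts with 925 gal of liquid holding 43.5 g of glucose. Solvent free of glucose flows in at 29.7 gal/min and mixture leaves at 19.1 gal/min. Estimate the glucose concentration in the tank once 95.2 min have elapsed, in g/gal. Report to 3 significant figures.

Let m(t) be the amount of glucose. Volume: V(t) = V₀ + (Q_in − Q_out) t = 925 + 10.600 t; V(95.2) = 1934.1 gal.
No glucose enters, so dm/dt = −Q_out · (m/V).
dm/m = −Q_out dt/(V₀ + 10.600 t); integrating gives ln(m/m₀) = −(Q_out/(Q_in−Q_out)) ln(V/V₀).
m = m₀ (V₀/V)^(Q_out/(Q_in−Q_out)) = 43.5 × (925/1934.1)^(1.8019) = 11.515 g.
C = m/V = 11.515/1934.1 = 0.0059537 g/gal.

0.00595 g/gal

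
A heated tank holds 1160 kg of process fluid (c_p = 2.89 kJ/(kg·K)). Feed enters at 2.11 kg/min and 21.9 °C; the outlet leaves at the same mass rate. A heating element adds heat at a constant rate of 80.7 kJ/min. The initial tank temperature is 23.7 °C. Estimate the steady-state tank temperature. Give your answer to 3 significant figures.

35.1 °C

M c_p dT/dt = ṁ c_p (T_in − T) + Q̇.
At steady state dT/dt = 0 ⇒ T_ss = T_in + Q̇/(ṁ c_p) = 21.9 + 80.7/(2.11·2.89) = 35.134 °C.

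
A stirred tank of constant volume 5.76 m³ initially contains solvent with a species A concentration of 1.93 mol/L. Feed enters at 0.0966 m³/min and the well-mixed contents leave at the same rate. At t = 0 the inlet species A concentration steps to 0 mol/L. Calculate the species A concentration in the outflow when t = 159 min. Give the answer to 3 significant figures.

0.134 mol/L

Species balance on the tank: V dC/dt = Q(C_in − C).
Time constant τ = V/Q = 5.76/0.0966 = 59.627 min.
Solution: C(t) = C_in + (C₀ − C_in) e^(−t/τ).
C(159) = 0 + (1.93 − 0)·e^(−159/59.627) = 0 + (1.9300)·0.069491 = 0.13412 mol/L.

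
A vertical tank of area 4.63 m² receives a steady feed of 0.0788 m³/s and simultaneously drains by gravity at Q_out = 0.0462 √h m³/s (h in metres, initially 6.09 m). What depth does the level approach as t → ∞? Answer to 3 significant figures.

Mass balance (ρ constant): A dh/dt = Q_in − 0.0462 √h. At steady state dh/dt = 0:
Q_in = 0.0462 √h_ss ⇒ √h_ss = 0.0788/0.0462 = 1.7056.
h_ss = 1.7056² = 2.9092 m. (Since h₀ = 6.09 m > h_ss, the level will fall toward this value.)

2.91 m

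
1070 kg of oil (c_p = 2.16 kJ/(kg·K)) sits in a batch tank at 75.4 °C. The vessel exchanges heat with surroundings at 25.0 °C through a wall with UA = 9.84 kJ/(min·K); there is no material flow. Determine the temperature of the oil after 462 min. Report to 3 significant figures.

M c_p dT/dt = −UA(T − T_amb).
dT/dt = (T_ss − T)/τ with T_ss = T_amb = 25.000 °C, τ = M c_p/UA = 1070·2.16/9.84 = 234.88 min.
This is linear first-order; T(t) = T_ss + (T₀ − T_ss) e^(−t/τ).
T(462) = 25.000 + (50.400)·0.13988 = 32.050 °C.

32.0 °C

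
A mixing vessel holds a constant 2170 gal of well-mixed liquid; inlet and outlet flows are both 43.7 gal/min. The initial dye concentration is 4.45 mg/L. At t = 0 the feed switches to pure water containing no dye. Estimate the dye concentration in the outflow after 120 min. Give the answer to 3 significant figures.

0.397 mg/L

Transient balance on the dissolved component: V dC/dt = Q(C_in − C).
Rewrite as dC/dt + C/τ = C_in/τ, τ = V/Q = 49.657 min.
Solution: C(t) = C_in + (C₀ − C_in) e^(−t/τ).
C(120) = 0 + (4.45 − 0)·e^(−120/49.657) = 0 + (4.4500)·0.089225 = 0.39705 mg/L.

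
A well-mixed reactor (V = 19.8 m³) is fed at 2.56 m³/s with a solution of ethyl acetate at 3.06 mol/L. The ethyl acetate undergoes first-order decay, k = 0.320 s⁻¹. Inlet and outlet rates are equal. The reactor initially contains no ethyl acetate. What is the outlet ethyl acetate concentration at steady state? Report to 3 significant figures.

0.881 mol/L

Accumulation = in − out − consumed: V dC/dt = Q C_in − Q C − k V C.
Steady state (dC/dt = 0): C_ss = Q C_in/(Q + kV) = C_in/(1 + kV/Q).
C_ss = 2.56·3.06/(2.56 + 0.320·19.8) = 7.8336/8.8960 = 0.88058 mol/L.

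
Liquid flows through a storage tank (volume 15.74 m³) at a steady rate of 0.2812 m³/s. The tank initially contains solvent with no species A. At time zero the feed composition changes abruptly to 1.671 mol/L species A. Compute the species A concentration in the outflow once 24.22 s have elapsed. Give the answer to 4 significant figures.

0.5869 mol/L

Species balance on the tank: V dC/dt = Q(C_in − C).
So dC/dt = (C_in − C)/τ with τ = V/Q = 15.74/0.2812 = 55.9744 s.
This is linear first-order; C(t) = C_in + (C₀ − C_in) e^(−t/τ).
C(24.22) = 1.671 + (0 − 1.671)·e^(−24.22/55.9744) = 1.671 + (-1.67100)·0.648756 = 0.586928 mol/L.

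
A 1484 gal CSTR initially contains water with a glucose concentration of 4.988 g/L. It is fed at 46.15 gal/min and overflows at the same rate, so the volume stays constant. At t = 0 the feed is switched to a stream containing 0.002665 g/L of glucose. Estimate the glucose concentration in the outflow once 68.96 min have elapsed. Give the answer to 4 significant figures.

0.5866 g/L

Mass balance on the solute (V constant): V dC/dt = Q(C_in − C).
Rewrite as dC/dt + C/τ = C_in/τ, τ = V/Q = 32.1560 min.
Integrating: C(t) = C_in + (C₀ − C_in) e^(−t/τ).
C(68.96) = 0.002665 + (4.988 − 0.002665)·e^(−68.96/32.1560) = 0.002665 + (4.98534)·0.117121 = 0.586554 g/L.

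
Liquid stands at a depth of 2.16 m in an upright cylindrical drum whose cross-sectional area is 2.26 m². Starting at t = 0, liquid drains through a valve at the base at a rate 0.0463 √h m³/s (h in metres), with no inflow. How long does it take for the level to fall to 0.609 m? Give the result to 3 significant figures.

67.3 s

Mass balance (ρ constant): A dh/dt = −0.0463 √h.
This is separable: 2 d(√h)/dt = −0.0463/A, so √h = √h₀ − (0.0463/(2A)) t.
t = 2A(√h₀ − √h)/0.0463 = 2·2.26·(√2.16 − √0.609)/0.0463
  = 4.5200 × (1.4697 − 0.78038) / 0.0463 = 67.293 s.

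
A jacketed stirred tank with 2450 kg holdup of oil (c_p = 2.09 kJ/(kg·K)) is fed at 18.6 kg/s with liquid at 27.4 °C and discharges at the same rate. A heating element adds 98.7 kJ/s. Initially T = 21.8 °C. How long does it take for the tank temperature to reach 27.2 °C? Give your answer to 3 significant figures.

M c_p dT/dt = ṁ c_p (T_in − T) + Q̇.
τ = M/ṁ = 131.72 s; T_ss = T_in + Q̇/(ṁ c_p) = 29.939 °C.
T(t) = T_ss + (T₀ − T_ss) e^(−t/τ). Set T = 27.2:
e^(−t/τ) = (27.2 − 29.939)/(21.8 − 29.939) = 0.33653
t = −131.72 · ln(0.33653) = 143.45 s.

143 s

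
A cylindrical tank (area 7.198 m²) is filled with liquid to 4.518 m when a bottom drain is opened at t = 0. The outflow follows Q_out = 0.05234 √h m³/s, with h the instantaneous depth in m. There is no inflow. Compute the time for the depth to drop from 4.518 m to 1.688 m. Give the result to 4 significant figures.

227.3 s

A dh/dt = −Q_out = −0.05234 √h.
∫ h^(−1/2) dh = −(0.05234/A) ∫ dt, giving 2√h = 2√h₀ − (0.05234/A) t.
t = 2A(√h₀ − √h)/0.05234 = 2·7.198·(√4.518 − √1.688)/0.05234
  = 14.3960 × (2.12556 − 1.29923) / 0.05234 = 227.280 s.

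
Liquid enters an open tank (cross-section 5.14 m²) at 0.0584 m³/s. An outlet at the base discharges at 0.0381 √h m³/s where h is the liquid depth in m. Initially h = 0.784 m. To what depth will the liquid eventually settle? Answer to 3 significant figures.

2.35 m

Level balance: A dh/dt = 0.0584 − 0.0381 √h. Setting dh/dt = 0:
Q_in = 0.0381 √h_ss ⇒ √h_ss = 0.0584/0.0381 = 1.5328.
h_ss = 1.5328² = 2.3495 m. (Since h₀ = 0.784 m < h_ss, the level will rise toward this value.)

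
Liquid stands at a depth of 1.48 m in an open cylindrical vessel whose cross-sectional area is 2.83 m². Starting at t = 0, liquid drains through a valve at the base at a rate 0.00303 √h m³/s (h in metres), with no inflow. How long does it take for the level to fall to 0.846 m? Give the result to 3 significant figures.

554 s

A dh/dt = −Q_out = −0.00303 √h.
Separate and integrate: 2(√h − √h₀) = −(0.00303/A) t.
t = 2A(√h₀ − √h)/0.00303 = 2·2.83·(√1.48 − √0.846)/0.00303
  = 5.6600 × (1.2166 − 0.91978) / 0.00303 = 554.36 s.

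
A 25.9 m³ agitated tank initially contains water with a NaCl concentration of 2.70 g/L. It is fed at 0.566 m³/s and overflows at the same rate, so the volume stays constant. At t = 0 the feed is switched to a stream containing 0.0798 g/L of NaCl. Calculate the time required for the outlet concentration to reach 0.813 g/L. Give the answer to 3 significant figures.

Transient balance on the dissolved component: V dC/dt = Q(C_in − C), so τ = V/Q = 45.760 s.
C(t) = C_in + (C₀ − C_in) e^(−t/τ). Set C = 0.813 and solve for t:
e^(−t/τ) = (C − C_in)/(C₀ − C_in) = (0.813 − 0.0798)/(2.70 − 0.0798) = 0.27983
t = −τ ln(…) = 45.760 × 1.2736 = 58.279 s.

58.3 s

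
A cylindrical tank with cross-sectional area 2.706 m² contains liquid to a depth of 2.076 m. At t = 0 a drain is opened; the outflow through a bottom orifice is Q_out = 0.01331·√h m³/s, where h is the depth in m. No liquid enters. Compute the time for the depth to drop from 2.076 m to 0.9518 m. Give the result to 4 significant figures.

189.2 s

Accumulation of liquid (constant cross-section A): A dh/dt = −0.01331 √h.
∫ h^(−1/2) dh = −(0.01331/A) ∫ dt, giving 2√h = 2√h₀ − (0.01331/A) t.
t = 2A(√h₀ − √h)/0.01331 = 2·2.706·(√2.076 − √0.9518)/0.01331
  = 5.41200 × (1.44083 − 0.975602) / 0.01331 = 189.168 s.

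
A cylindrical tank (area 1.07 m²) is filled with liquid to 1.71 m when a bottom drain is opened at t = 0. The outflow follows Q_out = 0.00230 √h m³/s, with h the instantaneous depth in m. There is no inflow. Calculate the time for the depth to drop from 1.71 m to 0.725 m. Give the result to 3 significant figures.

424 s

Volume balance on the tank: A dh/dt = −0.00230 √h.
This is separable: 2 d(√h)/dt = −0.00230/A, so √h = √h₀ − (0.00230/(2A)) t.
t = 2A(√h₀ − √h)/0.00230 = 2·1.07·(√1.71 − √0.725)/0.00230
  = 2.1400 × (1.3077 − 0.85147) / 0.00230 = 424.46 s.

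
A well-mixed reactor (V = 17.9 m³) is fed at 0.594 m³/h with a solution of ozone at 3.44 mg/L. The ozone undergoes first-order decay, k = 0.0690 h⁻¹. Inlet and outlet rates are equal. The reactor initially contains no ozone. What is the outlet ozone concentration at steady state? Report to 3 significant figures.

V dC/dt = Q(C_in − C) − k V C.
Steady state (dC/dt = 0): C_ss = Q C_in/(Q + kV) = C_in/(1 + kV/Q).
C_ss = 0.594·3.44/(0.594 + 0.0690·17.9) = 2.0434/1.8291 = 1.1171 mg/L.

1.12 mg/L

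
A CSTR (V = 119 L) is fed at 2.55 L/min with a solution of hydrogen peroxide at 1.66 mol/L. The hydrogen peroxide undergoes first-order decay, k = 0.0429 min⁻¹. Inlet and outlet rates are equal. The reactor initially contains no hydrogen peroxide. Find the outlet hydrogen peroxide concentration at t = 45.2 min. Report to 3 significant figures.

Accumulation = in − out − consumed: V dC/dt = Q C_in − Q C − k V C.
This is linear with rate a = Q/V + k = 0.064329 min⁻¹.
C_ss = Q C_in/(Q + kV) = 0.55296 mol/L; C(t) = C_ss + (C₀ − C_ss) e^(−a t).
C(45.2) = 0.55296 + (-0.55296)·e^(−0.064329·45.2) = 0.55296 + (-0.55296)·0.054604 = 0.52277 mol/L.

0.523 mol/L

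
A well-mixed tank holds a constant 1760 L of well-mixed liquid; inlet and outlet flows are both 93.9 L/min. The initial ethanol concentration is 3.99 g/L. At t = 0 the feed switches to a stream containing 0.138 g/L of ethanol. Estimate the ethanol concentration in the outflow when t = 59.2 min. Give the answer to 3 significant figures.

0.302 g/L

Mass balance on the solute (V constant): V dC/dt = Q(C_in − C).
So dC/dt = (C_in − C)/τ with τ = V/Q = 1760/93.9 = 18.743 min.
C approaches C_in exponentially: C(t) = C_in + (C₀ − C_in) e^(−t/τ).
C(59.2) = 0.138 + (3.99 − 0.138)·e^(−59.2/18.743) = 0.138 + (3.8520)·0.042491 = 0.30168 g/L.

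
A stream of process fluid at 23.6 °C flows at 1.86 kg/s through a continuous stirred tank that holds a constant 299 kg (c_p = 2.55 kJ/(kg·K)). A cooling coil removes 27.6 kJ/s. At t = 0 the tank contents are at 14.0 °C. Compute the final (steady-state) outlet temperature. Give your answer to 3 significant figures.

17.8 °C

M c_p dT/dt = ṁ c_p (T_in − T) − Q̇.
At steady state dT/dt = 0 ⇒ T_ss = T_in − Q̇/(ṁ c_p) = 23.6 − 27.6/(1.86·2.55) = 17.781 °C.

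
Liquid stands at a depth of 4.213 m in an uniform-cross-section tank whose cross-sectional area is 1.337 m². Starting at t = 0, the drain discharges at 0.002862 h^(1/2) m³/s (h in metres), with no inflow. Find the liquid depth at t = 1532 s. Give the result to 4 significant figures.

A dh/dt = −Q_out = −0.002862 √h.
This is separable: 2 d(√h)/dt = −0.002862/A, so √h = √h₀ − (0.002862/(2A)) t.
√h = √4.213 − 0.002862·1532/(2·1.337) = 2.05256 − 1.63971 = 0.412850.
h = 0.412850² = 0.170445 m.

0.1704 m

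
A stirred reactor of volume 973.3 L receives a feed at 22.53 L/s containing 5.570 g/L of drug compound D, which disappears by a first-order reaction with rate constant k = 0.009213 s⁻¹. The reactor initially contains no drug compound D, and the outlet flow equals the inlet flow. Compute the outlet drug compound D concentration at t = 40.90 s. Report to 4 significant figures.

2.924 g/L

V dC/dt = Q(C_in − C) − k V C.
dC/dt = (Q/V) C_in − (Q/V + k) C; effective rate a = Q/V + k = 0.0231481 + 0.009213 = 0.0323611 s⁻¹.
C_ss = Q C_in/(Q + kV) = 3.98425 g/L; C(t) = C_ss + (C₀ − C_ss) e^(−a t).
C(40.90) = 3.98425 + (-3.98425)·e^(−0.0323611·40.90) = 3.98425 + (-3.98425)·0.266184 = 2.92371 g/L.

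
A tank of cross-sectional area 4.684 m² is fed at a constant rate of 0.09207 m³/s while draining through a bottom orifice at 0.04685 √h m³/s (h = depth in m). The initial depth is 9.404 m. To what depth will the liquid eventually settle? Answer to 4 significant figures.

A dh/dt = Q_in − 0.04685 √h. Steady state requires inflow = outflow:
Q_in = 0.04685 √h_ss ⇒ √h_ss = 0.09207/0.04685 = 1.96521.
h_ss = 1.96521² = 3.86204 m. (Since h₀ = 9.404 m > h_ss, the level will fall toward this value.)

3.862 m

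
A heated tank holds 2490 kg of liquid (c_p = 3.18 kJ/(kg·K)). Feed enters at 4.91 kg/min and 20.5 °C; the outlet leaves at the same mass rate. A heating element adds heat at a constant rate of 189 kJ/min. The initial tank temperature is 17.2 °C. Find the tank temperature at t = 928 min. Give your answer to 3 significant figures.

M c_p dT/dt = ṁ c_p (T_in − T) + Q̇.
Rearrange: dT/dt = (T_ss − T)/τ with τ = M/ṁ = 507.13 min and T_ss = T_in + Q̇/(ṁ c_p) = 32.605 °C.
Solution: T(t) = T_ss + (T₀ − T_ss) e^(−t/τ).
T(928) = 32.605 + (-15.405)·e^(−928/507.13) = 32.605 + (-15.405)·0.16043 = 30.133 °C.

30.1 °C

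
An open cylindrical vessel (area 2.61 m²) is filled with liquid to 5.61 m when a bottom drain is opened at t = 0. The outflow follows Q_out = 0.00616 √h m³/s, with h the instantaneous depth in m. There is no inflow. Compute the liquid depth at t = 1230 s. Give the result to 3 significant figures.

0.841 m

Mass balance (ρ constant): A dh/dt = −0.00616 √h.
This is separable: 2 d(√h)/dt = −0.00616/A, so √h = √h₀ − (0.00616/(2A)) t.
√h = √5.61 − 0.00616·1230/(2·2.61) = 2.3685 − 1.4515 = 0.91705.
h = 0.91705² = 0.84098 m.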